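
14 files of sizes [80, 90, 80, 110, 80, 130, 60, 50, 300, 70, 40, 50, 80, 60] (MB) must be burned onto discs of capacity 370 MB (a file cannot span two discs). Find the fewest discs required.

4

Total = 300 + 130 + 110 + 90 + 80 + 80 + 80 + 80 + 70 + 60 + 60 + 50 + 50 + 40 = 1280 MB.
Lower bound: ⌈1280/370⌉ = 4 discs.
A packing using 4 discs:
  disc 1: 300 + 70 = 370
  disc 2: 130 + 110 + 90 + 40 = 370
  disc 3: 80 + 80 + 80 + 80 + 50 = 370
  disc 4: 60 + 60 + 50 = 170
This matches the lower bound, so 4 is optimal.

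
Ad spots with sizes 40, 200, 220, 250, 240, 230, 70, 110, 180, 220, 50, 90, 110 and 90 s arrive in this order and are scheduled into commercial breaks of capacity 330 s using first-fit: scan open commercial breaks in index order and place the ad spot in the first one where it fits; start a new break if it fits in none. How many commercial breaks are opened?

  40 → break 1 (new)  [load 40/330]
  200 → break 1  [load 240/330]
  220 → break 2 (new)  [load 220/330]
  250 → break 3 (new)  [load 250/330]
  240 → break 4 (new)  [load 240/330]
  230 → break 5 (new)  [load 230/330]
  70 → break 1  [load 310/330]
  110 → break 2  [load 330/330]
  180 → break 6 (new)  [load 180/330]
  220 → break 7 (new)  [load 220/330]
  50 → break 3  [load 300/330]
  90 → break 4  [load 330/330]
  110 → break 6  [load 290/330]
  90 → break 5  [load 320/330]
7 commercial breaks opened.

7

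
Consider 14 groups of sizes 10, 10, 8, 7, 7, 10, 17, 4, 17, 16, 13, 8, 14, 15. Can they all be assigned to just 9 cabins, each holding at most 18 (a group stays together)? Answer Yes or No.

Total = 156; ⌈156/18⌉ = 9.
The bound of 9 does not rule out 9, but exhaustive search shows no assignment into 9 cabins of capacity 18 exists — the minimum is 10.

No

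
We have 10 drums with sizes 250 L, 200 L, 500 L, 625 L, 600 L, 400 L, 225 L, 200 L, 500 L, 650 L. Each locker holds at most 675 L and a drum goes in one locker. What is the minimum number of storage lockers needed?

Total = 650 + 625 + 600 + 500 + 500 + 400 + 250 + 225 + 200 + 200 = 4150 L.
Lower bound: ⌈4150/675⌉ = 7 storage lockers.
A packing using 7 storage lockers:
  locker 1: 650 = 650
  locker 2: 625 = 625
  locker 3: 600 = 600
  locker 4: 500 = 500
  locker 5: 500 = 500
  locker 6: 400 + 250 = 650
  locker 7: 225 + 200 + 200 = 625
This matches the lower bound, so 7 is optimal.

7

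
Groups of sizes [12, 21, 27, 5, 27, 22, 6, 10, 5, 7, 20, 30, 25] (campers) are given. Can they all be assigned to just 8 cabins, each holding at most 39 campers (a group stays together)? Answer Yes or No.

A valid assignment using 7 cabins:
  cabin 1: 30 + 7 = 37
  cabin 2: 27 + 12 = 39
  cabin 3: 27 + 10 = 37
  cabin 4: 25 + 6 + 5 = 36
  cabin 5: 22 + 5 = 27
  cabin 6: 21 = 21
  cabin 7: 20 = 20
That uses only 7 ≤ 8, so 8 cabins are enough.

Yes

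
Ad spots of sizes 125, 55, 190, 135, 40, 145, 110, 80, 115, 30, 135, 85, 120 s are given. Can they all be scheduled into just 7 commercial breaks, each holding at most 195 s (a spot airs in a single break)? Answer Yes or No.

No

Total = 1365 s; ⌈1365/195⌉ = 7.
8 ad spots each exceed half the capacity and cannot share a break, forcing at least 8 commercial breaks.
At least 8 commercial breaks are required, but only 7 are allowed.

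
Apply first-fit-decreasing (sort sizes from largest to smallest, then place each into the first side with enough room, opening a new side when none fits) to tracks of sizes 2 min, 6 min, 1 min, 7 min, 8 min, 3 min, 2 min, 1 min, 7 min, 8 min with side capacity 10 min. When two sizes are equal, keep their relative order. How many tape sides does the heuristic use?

Sorted descending: 8, 8, 7, 7, 6, 3, 2, 2, 1, 1.
  8 → side 1 (new)  [load 8/10]
  8 → side 2 (new)  [load 8/10]
  7 → side 3 (new)  [load 7/10]
  7 → side 4 (new)  [load 7/10]
  6 → side 5 (new)  [load 6/10]
  3 → side 3  [load 10/10]
  2 → side 1  [load 10/10]
  2 → side 2  [load 10/10]
  1 → side 4  [load 8/10]
  1 → side 4  [load 9/10]
5 tape sides opened.

5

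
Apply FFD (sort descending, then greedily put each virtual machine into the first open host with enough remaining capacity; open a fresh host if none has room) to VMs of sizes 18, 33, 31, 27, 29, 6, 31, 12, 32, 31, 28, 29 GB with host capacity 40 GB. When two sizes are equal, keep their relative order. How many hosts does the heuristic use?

10

Sorted descending: 33, 32, 31, 31, 31, 29, 29, 28, 27, 18, 12, 6.
  33 → host 1 (new)  [load 33/40]
  32 → host 2 (new)  [load 32/40]
  31 → host 3 (new)  [load 31/40]
  31 → host 4 (new)  [load 31/40]
  31 → host 5 (new)  [load 31/40]
  29 → host 6 (new)  [load 29/40]
  29 → host 7 (new)  [load 29/40]
  28 → host 8 (new)  [load 28/40]
  27 → host 9 (new)  [load 27/40]
  18 → host 10 (new)  [load 18/40]
  12 → host 8  [load 40/40]
  6 → host 1  [load 39/40]
10 hosts opened.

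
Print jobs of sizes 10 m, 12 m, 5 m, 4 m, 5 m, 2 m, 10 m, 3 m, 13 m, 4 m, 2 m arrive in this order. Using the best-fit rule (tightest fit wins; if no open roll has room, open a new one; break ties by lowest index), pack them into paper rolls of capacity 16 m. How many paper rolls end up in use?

  10 → roll 1 (new)  [load 10/16]
  12 → roll 2 (new)  [load 12/16]
  5 → roll 1  [load 15/16]
  4 → roll 2  [load 16/16]
  5 → roll 3 (new)  [load 5/16]
  2 → roll 3  [load 7/16]
  10 → roll 4 (new)  [load 10/16]
  3 → roll 4  [load 13/16]
  13 → roll 5 (new)  [load 13/16]
  4 → roll 3  [load 11/16]
  2 → roll 4  [load 15/16]
5 paper rolls opened.

5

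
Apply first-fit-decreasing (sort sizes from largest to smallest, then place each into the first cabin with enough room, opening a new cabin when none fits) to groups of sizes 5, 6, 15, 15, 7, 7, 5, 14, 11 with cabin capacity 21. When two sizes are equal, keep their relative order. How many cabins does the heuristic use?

Sorted descending: 15, 15, 14, 11, 7, 7, 6, 5, 5.
  15 → cabin 1 (new)  [load 15/21]
  15 → cabin 2 (new)  [load 15/21]
  14 → cabin 3 (new)  [load 14/21]
  11 → cabin 4 (new)  [load 11/21]
  7 → cabin 3  [load 21/21]
  7 → cabin 4  [load 18/21]
  6 → cabin 1  [load 21/21]
  5 → cabin 2  [load 20/21]
  5 → cabin 5 (new)  [load 5/21]
5 cabins opened.

5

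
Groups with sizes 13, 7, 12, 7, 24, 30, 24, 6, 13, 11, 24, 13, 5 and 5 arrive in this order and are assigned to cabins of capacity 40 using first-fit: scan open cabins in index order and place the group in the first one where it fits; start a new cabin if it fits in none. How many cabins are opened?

  13 → cabin 1 (new)  [load 13/40]
  7 → cabin 1  [load 20/40]
  12 → cabin 1  [load 32/40]
  7 → cabin 1  [load 39/40]
  24 → cabin 2 (new)  [load 24/40]
  30 → cabin 3 (new)  [load 30/40]
  24 → cabin 4 (new)  [load 24/40]
  6 → cabin 2  [load 30/40]
  13 → cabin 4  [load 37/40]
  11 → cabin 5 (new)  [load 11/40]
  24 → cabin 5  [load 35/40]
  13 → cabin 6 (new)  [load 13/40]
  5 → cabin 2  [load 35/40]
  5 → cabin 2  [load 40/40]
6 cabins opened.

6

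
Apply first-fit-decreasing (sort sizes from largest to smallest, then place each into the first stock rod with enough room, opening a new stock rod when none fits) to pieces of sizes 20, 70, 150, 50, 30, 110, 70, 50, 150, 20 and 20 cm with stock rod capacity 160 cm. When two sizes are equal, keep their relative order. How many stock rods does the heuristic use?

Sorted descending: 150, 150, 110, 70, 70, 50, 50, 30, 20, 20, 20.
  150 → stock rod 1 (new)  [load 150/160]
  150 → stock rod 2 (new)  [load 150/160]
  110 → stock rod 3 (new)  [load 110/160]
  70 → stock rod 4 (new)  [load 70/160]
  70 → stock rod 4  [load 140/160]
  50 → stock rod 3  [load 160/160]
  50 → stock rod 5 (new)  [load 50/160]
  30 → stock rod 5  [load 80/160]
  20 → stock rod 4  [load 160/160]
  20 → stock rod 5  [load 100/160]
  20 → stock rod 5  [load 120/160]
5 stock rods opened.

5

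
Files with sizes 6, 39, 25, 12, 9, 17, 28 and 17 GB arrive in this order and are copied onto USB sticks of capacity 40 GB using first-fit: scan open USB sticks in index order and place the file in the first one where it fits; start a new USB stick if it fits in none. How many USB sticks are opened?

5

  6 → USB stick 1 (new)  [load 6/40]
  39 → USB stick 2 (new)  [load 39/40]
  25 → USB stick 1  [load 31/40]
  12 → USB stick 3 (new)  [load 12/40]
  9 → USB stick 1  [load 40/40]
  17 → USB stick 3  [load 29/40]
  28 → USB stick 4 (new)  [load 28/40]
  17 → USB stick 5 (new)  [load 17/40]
5 USB sticks opened.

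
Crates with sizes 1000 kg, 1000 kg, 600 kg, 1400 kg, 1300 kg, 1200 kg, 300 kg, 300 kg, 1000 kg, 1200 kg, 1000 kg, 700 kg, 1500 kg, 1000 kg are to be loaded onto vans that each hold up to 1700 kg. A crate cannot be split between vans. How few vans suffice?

Total = 1500 + 1400 + 1300 + 1200 + 1200 + 1000 + 1000 + 1000 + 1000 + 1000 + 700 + 600 + 300 + 300 = 13500 kg.
Lower bound: ⌈13500/1700⌉ = 8 vans.
Also, 10 crates each exceed 850 kg, and no two of those can share a van, so at least 10 vans are needed.
A packing using 10 vans:
  van 1: 1500 = 1500
  van 2: 1400 + 300 = 1700
  van 3: 1300 + 300 = 1600
  van 4: 1200 = 1200
  van 5: 1200 = 1200
  van 6: 1000 + 700 = 1700
  van 7: 1000 + 600 = 1600
  van 8: 1000 = 1000
  van 9: 1000 = 1000
  van 10: 1000 = 1000
This matches the lower bound, so 10 is optimal.

10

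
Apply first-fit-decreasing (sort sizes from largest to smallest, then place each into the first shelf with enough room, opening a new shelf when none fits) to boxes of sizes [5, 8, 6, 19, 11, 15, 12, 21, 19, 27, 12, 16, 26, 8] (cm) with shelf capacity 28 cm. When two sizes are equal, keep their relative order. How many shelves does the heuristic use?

Sorted descending: 27, 26, 21, 19, 19, 16, 15, 12, 12, 11, 8, 8, 6, 5.
  27 → shelf 1 (new)  [load 27/28]
  26 → shelf 2 (new)  [load 26/28]
  21 → shelf 3 (new)  [load 21/28]
  19 → shelf 4 (new)  [load 19/28]
  19 → shelf 5 (new)  [load 19/28]
  16 → shelf 6 (new)  [load 16/28]
  15 → shelf 7 (new)  [load 15/28]
  12 → shelf 6  [load 28/28]
  12 → shelf 7  [load 27/28]
  11 → shelf 8 (new)  [load 11/28]
  8 → shelf 4  [load 27/28]
  8 → shelf 5  [load 27/28]
  6 → shelf 3  [load 27/28]
  5 → shelf 8  [load 16/28]
8 shelves opened.

8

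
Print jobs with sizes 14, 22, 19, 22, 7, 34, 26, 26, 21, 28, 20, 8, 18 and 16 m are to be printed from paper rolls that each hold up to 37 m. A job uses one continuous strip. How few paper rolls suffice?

Total = 34 + 28 + 26 + 26 + 22 + 22 + 21 + 20 + 19 + 18 + 16 + 14 + 8 + 7 = 281 m.
Lower bound: ⌈281/37⌉ = 8 paper rolls.
Also, 9 print jobs each exceed 37/2 m, and no two of those can share a roll, so at least 9 paper rolls are needed.
A packing using 9 paper rolls:
  roll 1: 34 = 34
  roll 2: 28 + 8 = 36
  roll 3: 26 + 7 = 33
  roll 4: 26 = 26
  roll 5: 22 + 14 = 36
  roll 6: 22 = 22
  roll 7: 21 + 16 = 37
  roll 8: 20 = 20
  roll 9: 19 + 18 = 37
This matches the lower bound, so 9 is optimal.

9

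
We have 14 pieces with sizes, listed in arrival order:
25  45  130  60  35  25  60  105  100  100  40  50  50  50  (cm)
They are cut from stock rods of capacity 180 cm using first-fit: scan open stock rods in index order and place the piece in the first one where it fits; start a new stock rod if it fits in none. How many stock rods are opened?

6

  25 → stock rod 1 (new)  [load 25/180]
  45 → stock rod 1  [load 70/180]
  130 → stock rod 2 (new)  [load 130/180]
  60 → stock rod 1  [load 130/180]
  35 → stock rod 1  [load 165/180]
  25 → stock rod 2  [load 155/180]
  60 → stock rod 3 (new)  [load 60/180]
  105 → stock rod 3  [load 165/180]
  100 → stock rod 4 (new)  [load 100/180]
  100 → stock rod 5 (new)  [load 100/180]
  40 → stock rod 4  [load 140/180]
  50 → stock rod 5  [load 150/180]
  50 → stock rod 6 (new)  [load 50/180]
  50 → stock rod 6  [load 100/180]
6 stock rods opened.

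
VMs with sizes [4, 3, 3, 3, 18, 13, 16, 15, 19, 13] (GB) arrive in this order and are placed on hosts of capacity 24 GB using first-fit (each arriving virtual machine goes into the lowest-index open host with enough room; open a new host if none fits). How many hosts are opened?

7

  4 → host 1 (new)  [load 4/24]
  3 → host 1  [load 7/24]
  3 → host 1  [load 10/24]
  3 → host 1  [load 13/24]
  18 → host 2 (new)  [load 18/24]
  13 → host 3 (new)  [load 13/24]
  16 → host 4 (new)  [load 16/24]
  15 → host 5 (new)  [load 15/24]
  19 → host 6 (new)  [load 19/24]
  13 → host 7 (new)  [load 13/24]
7 hosts opened.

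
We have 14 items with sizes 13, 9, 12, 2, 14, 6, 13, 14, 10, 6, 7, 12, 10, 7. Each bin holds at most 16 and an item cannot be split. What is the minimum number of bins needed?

10

Total = 14 + 14 + 13 + 13 + 12 + 12 + 10 + 10 + 9 + 7 + 7 + 6 + 6 + 2 = 135.
Lower bound: ⌈135/16⌉ = 9 bins.
A packing using 10 bins:
  bin 1: 14 + 2 = 16
  bin 2: 14 = 14
  bin 3: 13 = 13
  bin 4: 13 = 13
  bin 5: 12 = 12
  bin 6: 12 = 12
  bin 7: 10 + 6 = 16
  bin 8: 10 + 6 = 16
  bin 9: 9 + 7 = 16
  bin 10: 7 = 7
No arrangement into 9 bins stays within capacity, so 10 is optimal.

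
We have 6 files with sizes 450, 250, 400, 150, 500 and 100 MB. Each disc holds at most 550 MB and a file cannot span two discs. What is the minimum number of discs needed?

Total = 500 + 450 + 400 + 250 + 150 + 100 = 1850 MB.
Lower bound: ⌈1850/550⌉ = 4 discs.
A packing using 4 discs:
  disc 1: 500 = 500
  disc 2: 450 + 100 = 550
  disc 3: 400 + 150 = 550
  disc 4: 250 = 250
This matches the lower bound, so 4 is optimal.

4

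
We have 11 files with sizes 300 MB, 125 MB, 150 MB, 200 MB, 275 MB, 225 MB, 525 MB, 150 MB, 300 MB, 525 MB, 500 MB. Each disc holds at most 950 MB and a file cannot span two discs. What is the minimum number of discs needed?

4

Total = 525 + 525 + 500 + 300 + 300 + 275 + 225 + 200 + 150 + 150 + 125 = 3275 MB.
Lower bound: ⌈3275/950⌉ = 4 discs.
A packing using 4 discs:
  disc 1: 525 + 300 + 125 = 950
  disc 2: 525 + 300 = 825
  disc 3: 500 + 275 + 150 = 925
  disc 4: 225 + 200 + 150 = 575
This matches the lower bound, so 4 is optimal.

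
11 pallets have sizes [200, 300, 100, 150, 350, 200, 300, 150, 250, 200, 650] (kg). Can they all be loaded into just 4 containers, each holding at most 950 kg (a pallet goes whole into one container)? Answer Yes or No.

Yes

A valid assignment using 3 containers:
  container 1: 650 + 300 = 950
  container 2: 350 + 300 + 200 + 100 = 950
  container 3: 250 + 200 + 200 + 150 + 150 = 950
That uses only 3 ≤ 4, so 4 containers are enough.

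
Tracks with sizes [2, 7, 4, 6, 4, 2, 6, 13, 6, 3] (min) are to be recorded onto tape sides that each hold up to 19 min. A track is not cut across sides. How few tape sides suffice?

Total = 13 + 7 + 6 + 6 + 6 + 4 + 4 + 3 + 2 + 2 = 53 min.
Lower bound: ⌈53/19⌉ = 3 tape sides.
A packing using 3 tape sides:
  side 1: 13 + 6 = 19
  side 2: 7 + 6 + 6 = 19
  side 3: 4 + 4 + 3 + 2 + 2 = 15
This matches the lower bound, so 3 is optimal.

3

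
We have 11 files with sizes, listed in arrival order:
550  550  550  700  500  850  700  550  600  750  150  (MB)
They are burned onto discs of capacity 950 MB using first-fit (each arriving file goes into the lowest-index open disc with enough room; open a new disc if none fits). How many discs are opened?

  550 → disc 1 (new)  [load 550/950]
  550 → disc 2 (new)  [load 550/950]
  550 → disc 3 (new)  [load 550/950]
  700 → disc 4 (new)  [load 700/950]
  500 → disc 5 (new)  [load 500/950]
  850 → disc 6 (new)  [load 850/950]
  700 → disc 7 (new)  [load 700/950]
  550 → disc 8 (new)  [load 550/950]
  600 → disc 9 (new)  [load 600/950]
  750 → disc 10 (new)  [load 750/950]
  150 → disc 1  [load 700/950]
10 discs opened.

10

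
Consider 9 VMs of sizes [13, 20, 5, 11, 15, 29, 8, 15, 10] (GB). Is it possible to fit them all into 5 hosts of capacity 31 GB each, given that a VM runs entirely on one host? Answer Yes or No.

A valid assignment using 5 hosts:
  host 1: 29 = 29
  host 2: 20 + 11 = 31
  host 3: 15 + 15 = 30
  host 4: 13 + 10 + 8 = 31
  host 5: 5 = 5
Every load is within 31 GB, so 5 hosts suffice.

Yes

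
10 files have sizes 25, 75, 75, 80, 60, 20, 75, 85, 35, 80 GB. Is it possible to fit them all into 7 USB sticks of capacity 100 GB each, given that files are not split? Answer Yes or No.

Yes

A valid assignment using 7 USB sticks:
  USB stick 1: 85 = 85
  USB stick 2: 80 + 20 = 100
  USB stick 3: 80 = 80
  USB stick 4: 75 + 25 = 100
  USB stick 5: 75 = 75
  USB stick 6: 75 = 75
  USB stick 7: 60 + 35 = 95
Every load is within 100 GB, so 7 USB sticks suffice.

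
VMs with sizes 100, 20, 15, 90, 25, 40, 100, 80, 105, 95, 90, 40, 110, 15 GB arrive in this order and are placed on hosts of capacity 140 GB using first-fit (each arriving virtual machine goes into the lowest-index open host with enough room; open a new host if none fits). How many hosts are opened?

8

  100 → host 1 (new)  [load 100/140]
  20 → host 1  [load 120/140]
  15 → host 1  [load 135/140]
  90 → host 2 (new)  [load 90/140]
  25 → host 2  [load 115/140]
  40 → host 3 (new)  [load 40/140]
  100 → host 3  [load 140/140]
  80 → host 4 (new)  [load 80/140]
  105 → host 5 (new)  [load 105/140]
  95 → host 6 (new)  [load 95/140]
  90 → host 7 (new)  [load 90/140]
  40 → host 4  [load 120/140]
  110 → host 8 (new)  [load 110/140]
  15 → host 2  [load 130/140]
8 hosts opened.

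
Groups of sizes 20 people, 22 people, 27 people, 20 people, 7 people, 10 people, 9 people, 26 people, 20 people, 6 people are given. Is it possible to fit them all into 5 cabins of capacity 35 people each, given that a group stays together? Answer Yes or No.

Total = 167 people; ⌈167/35⌉ = 5.
6 groups each exceed half the capacity and cannot share a cabin, forcing at least 6 cabins.
At least 6 cabins are required, but only 5 are allowed.

No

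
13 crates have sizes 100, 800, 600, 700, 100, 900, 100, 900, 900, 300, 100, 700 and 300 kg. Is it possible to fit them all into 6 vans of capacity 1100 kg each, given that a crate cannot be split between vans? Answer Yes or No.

Total = 6500 kg; ⌈6500/1100⌉ = 6.
7 crates each exceed half the capacity and cannot share a van, forcing at least 7 vans.
At least 7 vans are required, but only 6 are allowed.

No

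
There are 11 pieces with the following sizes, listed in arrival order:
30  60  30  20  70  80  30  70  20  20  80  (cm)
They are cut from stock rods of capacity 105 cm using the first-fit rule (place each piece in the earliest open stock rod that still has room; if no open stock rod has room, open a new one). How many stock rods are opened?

  30 → stock rod 1 (new)  [load 30/105]
  60 → stock rod 1  [load 90/105]
  30 → stock rod 2 (new)  [load 30/105]
  20 → stock rod 2  [load 50/105]
  70 → stock rod 3 (new)  [load 70/105]
  80 → stock rod 4 (new)  [load 80/105]
  30 → stock rod 2  [load 80/105]
  70 → stock rod 5 (new)  [load 70/105]
  20 → stock rod 2  [load 100/105]
  20 → stock rod 3  [load 90/105]
  80 → stock rod 6 (new)  [load 80/105]
6 stock rods opened.

6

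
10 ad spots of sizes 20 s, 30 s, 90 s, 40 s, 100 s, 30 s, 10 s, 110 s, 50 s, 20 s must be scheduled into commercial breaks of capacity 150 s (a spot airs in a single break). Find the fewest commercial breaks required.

Total = 110 + 100 + 90 + 50 + 40 + 30 + 30 + 20 + 20 + 10 = 500 s.
Lower bound: ⌈500/150⌉ = 4 commercial breaks.
A packing using 4 commercial breaks:
  break 1: 110 + 40 = 150
  break 2: 100 + 50 = 150
  break 3: 90 + 30 + 30 = 150
  break 4: 20 + 20 + 10 = 50
This matches the lower bound, so 4 is optimal.

4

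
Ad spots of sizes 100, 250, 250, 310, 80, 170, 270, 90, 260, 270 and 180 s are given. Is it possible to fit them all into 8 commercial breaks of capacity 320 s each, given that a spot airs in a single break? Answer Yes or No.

No

Total = 2230 s; ⌈2230/320⌉ = 7.
8 ad spots each exceed half the capacity and cannot share a break, forcing at least 8 commercial breaks.
The bound of 8 does not rule out 8, but exhaustive search shows no assignment into 8 commercial breaks of capacity 320 s exists — the minimum is 9.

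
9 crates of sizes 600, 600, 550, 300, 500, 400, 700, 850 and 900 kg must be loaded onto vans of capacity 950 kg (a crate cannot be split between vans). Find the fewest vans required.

Total = 900 + 850 + 700 + 600 + 600 + 550 + 500 + 400 + 300 = 5400 kg.
Lower bound: ⌈5400/950⌉ = 6 vans.
Also, 7 crates each exceed 475 kg, and no two of those can share a van, so at least 7 vans are needed.
A packing using 7 vans:
  van 1: 900 = 900
  van 2: 850 = 850
  van 3: 700 = 700
  van 4: 600 + 300 = 900
  van 5: 600 = 600
  van 6: 550 + 400 = 950
  van 7: 500 = 500
This matches the lower bound, so 7 is optimal.

7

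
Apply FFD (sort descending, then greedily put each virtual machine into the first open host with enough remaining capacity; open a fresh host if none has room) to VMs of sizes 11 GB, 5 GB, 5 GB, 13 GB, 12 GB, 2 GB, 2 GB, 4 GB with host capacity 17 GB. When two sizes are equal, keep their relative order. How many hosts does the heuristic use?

4

Sorted descending: 13, 12, 11, 5, 5, 4, 2, 2.
  13 → host 1 (new)  [load 13/17]
  12 → host 2 (new)  [load 12/17]
  11 → host 3 (new)  [load 11/17]
  5 → host 2  [load 17/17]
  5 → host 3  [load 16/17]
  4 → host 1  [load 17/17]
  2 → host 4 (new)  [load 2/17]
  2 → host 4  [load 4/17]
4 hosts opened.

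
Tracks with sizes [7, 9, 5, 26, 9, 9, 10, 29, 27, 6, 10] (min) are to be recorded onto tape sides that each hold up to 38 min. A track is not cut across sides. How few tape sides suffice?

4

Total = 29 + 27 + 26 + 10 + 10 + 9 + 9 + 9 + 7 + 6 + 5 = 147 min.
Lower bound: ⌈147/38⌉ = 4 tape sides.
A packing using 4 tape sides:
  side 1: 29 + 9 = 38
  side 2: 27 + 10 = 37
  side 3: 26 + 10 = 36
  side 4: 9 + 9 + 7 + 6 + 5 = 36
This matches the lower bound, so 4 is optimal.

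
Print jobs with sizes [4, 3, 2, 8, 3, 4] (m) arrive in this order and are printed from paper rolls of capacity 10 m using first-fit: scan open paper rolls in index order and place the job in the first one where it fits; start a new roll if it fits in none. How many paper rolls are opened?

3

  4 → roll 1 (new)  [load 4/10]
  3 → roll 1  [load 7/10]
  2 → roll 1  [load 9/10]
  8 → roll 2 (new)  [load 8/10]
  3 → roll 3 (new)  [load 3/10]
  4 → roll 3  [load 7/10]
3 paper rolls opened.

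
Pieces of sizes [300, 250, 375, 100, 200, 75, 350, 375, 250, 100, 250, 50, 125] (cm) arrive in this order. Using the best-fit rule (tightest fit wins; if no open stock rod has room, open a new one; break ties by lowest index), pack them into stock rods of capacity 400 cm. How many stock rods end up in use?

  300 → stock rod 1 (new)  [load 300/400]
  250 → stock rod 2 (new)  [load 250/400]
  375 → stock rod 3 (new)  [load 375/400]
  100 → stock rod 1  [load 400/400]
  200 → stock rod 4 (new)  [load 200/400]
  75 → stock rod 2  [load 325/400]
  350 → stock rod 5 (new)  [load 350/400]
  375 → stock rod 6 (new)  [load 375/400]
  250 → stock rod 7 (new)  [load 250/400]
  100 → stock rod 7  [load 350/400]
  250 → stock rod 8 (new)  [load 250/400]
  50 → stock rod 5  [load 400/400]
  125 → stock rod 8  [load 375/400]
8 stock rods opened.

8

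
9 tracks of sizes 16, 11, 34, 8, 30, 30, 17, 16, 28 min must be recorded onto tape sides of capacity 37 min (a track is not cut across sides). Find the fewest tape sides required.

6

Total = 34 + 30 + 30 + 28 + 17 + 16 + 16 + 11 + 8 = 190 min.
Lower bound: ⌈190/37⌉ = 6 tape sides.
A packing using 6 tape sides:
  side 1: 34 = 34
  side 2: 30 = 30
  side 3: 30 = 30
  side 4: 28 + 8 = 36
  side 5: 17 + 16 = 33
  side 6: 16 + 11 = 27
This matches the lower bound, so 6 is optimal.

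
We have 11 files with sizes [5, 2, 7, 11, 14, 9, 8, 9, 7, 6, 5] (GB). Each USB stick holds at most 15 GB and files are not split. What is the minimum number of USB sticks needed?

Total = 14 + 11 + 9 + 9 + 8 + 7 + 7 + 6 + 5 + 5 + 2 = 83 GB.
Lower bound: ⌈83/15⌉ = 6 USB sticks.
A packing using 6 USB sticks:
  USB stick 1: 14 = 14
  USB stick 2: 11 + 2 = 13
  USB stick 3: 9 + 6 = 15
  USB stick 4: 9 + 5 = 14
  USB stick 5: 8 + 7 = 15
  USB stick 6: 7 + 5 = 12
This matches the lower bound, so 6 is optimal.

6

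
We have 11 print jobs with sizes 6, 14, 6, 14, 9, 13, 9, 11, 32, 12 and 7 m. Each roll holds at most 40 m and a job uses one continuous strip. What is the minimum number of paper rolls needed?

4

Total = 32 + 14 + 14 + 13 + 12 + 11 + 9 + 9 + 7 + 6 + 6 = 133 m.
Lower bound: ⌈133/40⌉ = 4 paper rolls.
A packing using 4 paper rolls:
  roll 1: 32 + 7 = 39
  roll 2: 14 + 14 + 12 = 40
  roll 3: 13 + 11 + 9 + 6 = 39
  roll 4: 9 + 6 = 15
This matches the lower bound, so 4 is optimal.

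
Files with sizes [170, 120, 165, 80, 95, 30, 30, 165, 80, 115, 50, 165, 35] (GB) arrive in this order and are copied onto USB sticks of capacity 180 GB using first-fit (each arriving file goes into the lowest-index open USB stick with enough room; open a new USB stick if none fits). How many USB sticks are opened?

  170 → USB stick 1 (new)  [load 170/180]
  120 → USB stick 2 (new)  [load 120/180]
  165 → USB stick 3 (new)  [load 165/180]
  80 → USB stick 4 (new)  [load 80/180]
  95 → USB stick 4  [load 175/180]
  30 → USB stick 2  [load 150/180]
  30 → USB stick 2  [load 180/180]
  165 → USB stick 5 (new)  [load 165/180]
  80 → USB stick 6 (new)  [load 80/180]
  115 → USB stick 7 (new)  [load 115/180]
  50 → USB stick 6  [load 130/180]
  165 → USB stick 8 (new)  [load 165/180]
  35 → USB stick 6  [load 165/180]
8 USB sticks opened.

8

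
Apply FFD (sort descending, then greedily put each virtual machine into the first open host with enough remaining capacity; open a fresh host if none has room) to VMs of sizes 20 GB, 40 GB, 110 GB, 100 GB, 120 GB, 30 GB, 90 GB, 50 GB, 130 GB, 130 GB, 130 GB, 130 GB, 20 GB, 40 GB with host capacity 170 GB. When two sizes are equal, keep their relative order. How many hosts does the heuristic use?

Sorted descending: 130, 130, 130, 130, 120, 110, 100, 90, 50, 40, 40, 30, 20, 20.
  130 → host 1 (new)  [load 130/170]
  130 → host 2 (new)  [load 130/170]
  130 → host 3 (new)  [load 130/170]
  130 → host 4 (new)  [load 130/170]
  120 → host 5 (new)  [load 120/170]
  110 → host 6 (new)  [load 110/170]
  100 → host 7 (new)  [load 100/170]
  90 → host 8 (new)  [load 90/170]
  50 → host 5  [load 170/170]
  40 → host 1  [load 170/170]
  40 → host 2  [load 170/170]
  30 → host 3  [load 160/170]
  20 → host 4  [load 150/170]
  20 → host 4  [load 170/170]
8 hosts opened.

8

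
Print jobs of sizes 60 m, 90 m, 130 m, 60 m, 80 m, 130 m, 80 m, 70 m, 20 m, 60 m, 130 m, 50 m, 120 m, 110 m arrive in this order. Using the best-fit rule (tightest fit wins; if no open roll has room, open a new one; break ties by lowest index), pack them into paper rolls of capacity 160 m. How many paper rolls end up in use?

9

  60 → roll 1 (new)  [load 60/160]
  90 → roll 1  [load 150/160]
  130 → roll 2 (new)  [load 130/160]
  60 → roll 3 (new)  [load 60/160]
  80 → roll 3  [load 140/160]
  130 → roll 4 (new)  [load 130/160]
  80 → roll 5 (new)  [load 80/160]
  70 → roll 5  [load 150/160]
  20 → roll 3  [load 160/160]
  60 → roll 6 (new)  [load 60/160]
  130 → roll 7 (new)  [load 130/160]
  50 → roll 6  [load 110/160]
  120 → roll 8 (new)  [load 120/160]
  110 → roll 9 (new)  [load 110/160]
9 paper rolls opened.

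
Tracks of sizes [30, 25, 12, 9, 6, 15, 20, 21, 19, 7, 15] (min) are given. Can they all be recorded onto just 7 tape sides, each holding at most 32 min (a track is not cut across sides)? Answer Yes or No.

Yes

A valid assignment using 6 tape sides:
  side 1: 30 = 30
  side 2: 25 + 7 = 32
  side 3: 21 + 9 = 30
  side 4: 20 + 12 = 32
  side 5: 19 + 6 = 25
  side 6: 15 + 15 = 30
That uses only 6 ≤ 7, so 7 tape sides are enough.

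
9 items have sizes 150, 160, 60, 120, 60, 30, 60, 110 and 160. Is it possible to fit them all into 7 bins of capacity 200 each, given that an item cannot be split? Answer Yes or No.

Yes

A valid assignment using 6 bins:
  bin 1: 160 + 30 = 190
  bin 2: 160 = 160
  bin 3: 150 = 150
  bin 4: 120 + 60 = 180
  bin 5: 110 + 60 = 170
  bin 6: 60 = 60
That uses only 6 ≤ 7, so 7 bins are enough.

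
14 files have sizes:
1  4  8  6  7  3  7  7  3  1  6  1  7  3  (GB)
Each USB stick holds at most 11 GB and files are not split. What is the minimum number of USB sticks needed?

7

Total = 8 + 7 + 7 + 7 + 7 + 6 + 6 + 4 + 3 + 3 + 3 + 1 + 1 + 1 = 64 GB.
Lower bound: ⌈64/11⌉ = 6 USB sticks.
Also, 7 files each exceed 11/2 GB, and no two of those can share a USB stick, so at least 7 USB sticks are needed.
A packing using 7 USB sticks:
  USB stick 1: 8 + 3 = 11
  USB stick 2: 7 + 4 = 11
  USB stick 3: 7 + 3 + 1 = 11
  USB stick 4: 7 + 3 + 1 = 11
  USB stick 5: 7 + 1 = 8
  USB stick 6: 6 = 6
  USB stick 7: 6 = 6
This matches the lower bound, so 7 is optimal.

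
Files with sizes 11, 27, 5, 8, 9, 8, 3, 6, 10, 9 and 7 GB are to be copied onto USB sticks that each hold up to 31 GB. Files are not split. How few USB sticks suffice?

Total = 27 + 11 + 10 + 9 + 9 + 8 + 8 + 7 + 6 + 5 + 3 = 103 GB.
Lower bound: ⌈103/31⌉ = 4 USB sticks.
A packing using 4 USB sticks:
  USB stick 1: 27 + 3 = 30
  USB stick 2: 11 + 10 + 9 = 30
  USB stick 3: 9 + 8 + 8 + 6 = 31
  USB stick 4: 7 + 5 = 12
This matches the lower bound, so 4 is optimal.

4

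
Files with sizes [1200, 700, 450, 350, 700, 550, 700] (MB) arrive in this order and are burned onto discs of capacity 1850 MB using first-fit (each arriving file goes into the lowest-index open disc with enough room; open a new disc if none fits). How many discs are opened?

3

  1200 → disc 1 (new)  [load 1200/1850]
  700 → disc 2 (new)  [load 700/1850]
  450 → disc 1  [load 1650/1850]
  350 → disc 2  [load 1050/1850]
  700 → disc 2  [load 1750/1850]
  550 → disc 3 (new)  [load 550/1850]
  700 → disc 3  [load 1250/1850]
3 discs opened.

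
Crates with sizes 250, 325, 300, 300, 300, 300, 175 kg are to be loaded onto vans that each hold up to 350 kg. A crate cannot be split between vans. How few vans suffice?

Total = 325 + 300 + 300 + 300 + 300 + 250 + 175 = 1950 kg.
Lower bound: ⌈1950/350⌉ = 6 vans.
A packing using 7 vans:
  van 1: 325 = 325
  van 2: 300 = 300
  van 3: 300 = 300
  van 4: 300 = 300
  van 5: 300 = 300
  van 6: 250 = 250
  van 7: 175 = 175
No arrangement into 6 vans stays within capacity, so 7 is optimal.

7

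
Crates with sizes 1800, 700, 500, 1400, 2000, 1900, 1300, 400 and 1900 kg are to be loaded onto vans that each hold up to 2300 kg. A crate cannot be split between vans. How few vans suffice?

6

Total = 2000 + 1900 + 1900 + 1800 + 1400 + 1300 + 700 + 500 + 400 = 11900 kg.
Lower bound: ⌈11900/2300⌉ = 6 vans.
A packing using 6 vans:
  van 1: 2000 = 2000
  van 2: 1900 + 400 = 2300
  van 3: 1900 = 1900
  van 4: 1800 + 500 = 2300
  van 5: 1400 + 700 = 2100
  van 6: 1300 = 1300
This matches the lower bound, so 6 is optimal.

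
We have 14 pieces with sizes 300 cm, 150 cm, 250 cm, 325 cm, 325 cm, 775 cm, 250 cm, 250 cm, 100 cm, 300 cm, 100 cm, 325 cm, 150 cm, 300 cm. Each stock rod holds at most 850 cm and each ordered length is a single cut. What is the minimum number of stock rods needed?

5

Total = 775 + 325 + 325 + 325 + 300 + 300 + 300 + 250 + 250 + 250 + 150 + 150 + 100 + 100 = 3900 cm.
Lower bound: ⌈3900/850⌉ = 5 stock rods.
A packing using 5 stock rods:
  stock rod 1: 775 = 775
  stock rod 2: 325 + 325 + 150 = 800
  stock rod 3: 325 + 300 + 150 = 775
  stock rod 4: 300 + 300 + 250 = 850
  stock rod 5: 250 + 250 + 100 + 100 = 700
This matches the lower bound, so 5 is optimal.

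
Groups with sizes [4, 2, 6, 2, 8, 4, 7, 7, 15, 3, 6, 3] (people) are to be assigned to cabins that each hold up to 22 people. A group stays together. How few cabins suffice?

4

Total = 15 + 8 + 7 + 7 + 6 + 6 + 4 + 4 + 3 + 3 + 2 + 2 = 67 people.
Lower bound: ⌈67/22⌉ = 4 cabins.
A packing using 4 cabins:
  cabin 1: 15 + 7 = 22
  cabin 2: 8 + 7 + 6 = 21
  cabin 3: 6 + 4 + 4 + 3 + 3 + 2 = 22
  cabin 4: 2 = 2
This matches the lower bound, so 4 is optimal.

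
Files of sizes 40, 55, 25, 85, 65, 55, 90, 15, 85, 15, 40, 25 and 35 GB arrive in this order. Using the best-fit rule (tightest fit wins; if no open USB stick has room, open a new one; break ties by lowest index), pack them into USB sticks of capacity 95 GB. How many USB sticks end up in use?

8

  40 → USB stick 1 (new)  [load 40/95]
  55 → USB stick 1  [load 95/95]
  25 → USB stick 2 (new)  [load 25/95]
  85 → USB stick 3 (new)  [load 85/95]
  65 → USB stick 2  [load 90/95]
  55 → USB stick 4 (new)  [load 55/95]
  90 → USB stick 5 (new)  [load 90/95]
  15 → USB stick 4  [load 70/95]
  85 → USB stick 6 (new)  [load 85/95]
  15 → USB stick 4  [load 85/95]
  40 → USB stick 7 (new)  [load 40/95]
  25 → USB stick 7  [load 65/95]
  35 → USB stick 8 (new)  [load 35/95]
8 USB sticks opened.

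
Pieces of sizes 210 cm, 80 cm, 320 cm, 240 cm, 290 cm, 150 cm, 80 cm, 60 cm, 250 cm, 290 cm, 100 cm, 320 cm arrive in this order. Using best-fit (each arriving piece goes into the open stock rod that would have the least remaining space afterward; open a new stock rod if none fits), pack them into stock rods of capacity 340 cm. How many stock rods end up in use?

  210 → stock rod 1 (new)  [load 210/340]
  80 → stock rod 1  [load 290/340]
  320 → stock rod 2 (new)  [load 320/340]
  240 → stock rod 3 (new)  [load 240/340]
  290 → stock rod 4 (new)  [load 290/340]
  150 → stock rod 5 (new)  [load 150/340]
  80 → stock rod 3  [load 320/340]
  60 → stock rod 5  [load 210/340]
  250 → stock rod 6 (new)  [load 250/340]
  290 → stock rod 7 (new)  [load 290/340]
  100 → stock rod 5  [load 310/340]
  320 → stock rod 8 (new)  [load 320/340]
8 stock rods opened.

8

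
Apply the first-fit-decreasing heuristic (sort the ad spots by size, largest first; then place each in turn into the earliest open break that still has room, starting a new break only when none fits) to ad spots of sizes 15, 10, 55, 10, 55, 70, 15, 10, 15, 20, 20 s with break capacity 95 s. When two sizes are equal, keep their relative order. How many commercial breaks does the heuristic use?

Sorted descending: 70, 55, 55, 20, 20, 15, 15, 15, 10, 10, 10.
  70 → break 1 (new)  [load 70/95]
  55 → break 2 (new)  [load 55/95]
  55 → break 3 (new)  [load 55/95]
  20 → break 1  [load 90/95]
  20 → break 2  [load 75/95]
  15 → break 2  [load 90/95]
  15 → break 3  [load 70/95]
  15 → break 3  [load 85/95]
  10 → break 3  [load 95/95]
  10 → break 4 (new)  [load 10/95]
  10 → break 4  [load 20/95]
4 commercial breaks opened.

4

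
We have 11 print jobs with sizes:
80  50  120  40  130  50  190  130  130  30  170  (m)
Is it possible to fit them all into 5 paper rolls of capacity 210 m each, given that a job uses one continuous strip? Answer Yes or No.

Total = 1120 m; ⌈1120/210⌉ = 6.
At least 6 paper rolls are required, but only 5 are allowed.

No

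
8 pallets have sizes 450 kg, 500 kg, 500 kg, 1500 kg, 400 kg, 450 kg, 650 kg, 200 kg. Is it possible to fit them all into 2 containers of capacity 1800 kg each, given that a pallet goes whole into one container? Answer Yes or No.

No

Total = 4650 kg; ⌈4650/1800⌉ = 3.
At least 3 containers are required, but only 2 are allowed.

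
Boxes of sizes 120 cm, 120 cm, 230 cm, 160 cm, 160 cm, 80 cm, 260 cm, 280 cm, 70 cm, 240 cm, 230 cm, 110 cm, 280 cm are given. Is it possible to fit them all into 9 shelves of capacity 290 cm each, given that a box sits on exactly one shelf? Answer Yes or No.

Yes

A valid assignment using 9 shelves:
  shelf 1: 280 = 280
  shelf 2: 280 = 280
  shelf 3: 260 = 260
  shelf 4: 240 = 240
  shelf 5: 230 = 230
  shelf 6: 230 = 230
  shelf 7: 160 + 120 = 280
  shelf 8: 160 + 120 = 280
  shelf 9: 110 + 80 + 70 = 260
Every load is within 290 cm, so 9 shelves suffice.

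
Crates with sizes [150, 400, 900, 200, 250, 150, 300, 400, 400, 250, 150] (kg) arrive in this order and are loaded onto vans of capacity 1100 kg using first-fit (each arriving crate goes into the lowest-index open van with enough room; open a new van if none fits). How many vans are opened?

  150 → van 1 (new)  [load 150/1100]
  400 → van 1  [load 550/1100]
  900 → van 2 (new)  [load 900/1100]
  200 → van 1  [load 750/1100]
  250 → van 1  [load 1000/1100]
  150 → van 2  [load 1050/1100]
  300 → van 3 (new)  [load 300/1100]
  400 → van 3  [load 700/1100]
  400 → van 3  [load 1100/1100]
  250 → van 4 (new)  [load 250/1100]
  150 → van 4  [load 400/1100]
4 vans opened.

4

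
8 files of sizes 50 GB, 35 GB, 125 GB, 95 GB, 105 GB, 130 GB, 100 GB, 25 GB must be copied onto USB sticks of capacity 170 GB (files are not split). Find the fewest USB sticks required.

5

Total = 130 + 125 + 105 + 100 + 95 + 50 + 35 + 25 = 665 GB.
Lower bound: ⌈665/170⌉ = 4 USB sticks.
Also, 5 files each exceed 85 GB, and no two of those can share a USB stick, so at least 5 USB sticks are needed.
A packing using 5 USB sticks:
  USB stick 1: 130 + 35 = 165
  USB stick 2: 125 + 25 = 150
  USB stick 3: 105 + 50 = 155
  USB stick 4: 100 = 100
  USB stick 5: 95 = 95
This matches the lower bound, so 5 is optimal.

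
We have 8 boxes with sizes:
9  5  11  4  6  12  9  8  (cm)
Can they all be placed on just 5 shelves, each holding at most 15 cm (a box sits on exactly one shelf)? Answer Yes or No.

A valid assignment using 5 shelves:
  shelf 1: 12 = 12
  shelf 2: 11 + 4 = 15
  shelf 3: 9 + 6 = 15
  shelf 4: 9 + 5 = 14
  shelf 5: 8 = 8
Every load is within 15 cm, so 5 shelves suffice.

Yes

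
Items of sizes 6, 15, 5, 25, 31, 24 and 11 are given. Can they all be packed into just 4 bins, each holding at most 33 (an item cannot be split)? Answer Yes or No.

A valid assignment using 4 bins:
  bin 1: 31 = 31
  bin 2: 25 + 6 = 31
  bin 3: 24 + 5 = 29
  bin 4: 15 + 11 = 26
Every load is within 33, so 4 bins suffice.

Yes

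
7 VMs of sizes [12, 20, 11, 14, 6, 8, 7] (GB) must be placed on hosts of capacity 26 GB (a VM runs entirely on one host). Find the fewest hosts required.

3

Total = 20 + 14 + 12 + 11 + 8 + 7 + 6 = 78 GB.
Lower bound: ⌈78/26⌉ = 3 hosts.
A packing using 3 hosts:
  host 1: 20 + 6 = 26
  host 2: 14 + 12 = 26
  host 3: 11 + 8 + 7 = 26
This matches the lower bound, so 3 is optimal.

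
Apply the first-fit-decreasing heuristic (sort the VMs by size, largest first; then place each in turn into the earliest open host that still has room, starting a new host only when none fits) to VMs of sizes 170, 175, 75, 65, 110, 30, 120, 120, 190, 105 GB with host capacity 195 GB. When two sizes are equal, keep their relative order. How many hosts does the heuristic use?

Sorted descending: 190, 175, 170, 120, 120, 110, 105, 75, 65, 30.
  190 → host 1 (new)  [load 190/195]
  175 → host 2 (new)  [load 175/195]
  170 → host 3 (new)  [load 170/195]
  120 → host 4 (new)  [load 120/195]
  120 → host 5 (new)  [load 120/195]
  110 → host 6 (new)  [load 110/195]
  105 → host 7 (new)  [load 105/195]
  75 → host 4  [load 195/195]
  65 → host 5  [load 185/195]
  30 → host 6  [load 140/195]
7 hosts opened.

7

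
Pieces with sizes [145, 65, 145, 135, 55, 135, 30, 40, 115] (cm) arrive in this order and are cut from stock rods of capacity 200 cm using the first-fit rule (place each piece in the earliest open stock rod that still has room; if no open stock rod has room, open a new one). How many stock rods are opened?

5

  145 → stock rod 1 (new)  [load 145/200]
  65 → stock rod 2 (new)  [load 65/200]
  145 → stock rod 3 (new)  [load 145/200]
  135 → stock rod 2  [load 200/200]
  55 → stock rod 1  [load 200/200]
  135 → stock rod 4 (new)  [load 135/200]
  30 → stock rod 3  [load 175/200]
  40 → stock rod 4  [load 175/200]
  115 → stock rod 5 (new)  [load 115/200]
5 stock rods opened.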